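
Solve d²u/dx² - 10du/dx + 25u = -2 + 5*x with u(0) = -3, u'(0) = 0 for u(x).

u = -3*exp(5*x) + x/5 + 74*x*exp(5*x)/5

Characteristic equation r² - 10r + 25 = 0 has discriminant (-10)² - 4·(25) = 0, so r = 5 is a repeated root.
Hence u_h = (C1 + C2*x)*exp(5*x).
For the particular solution try u_p = A0 + A1*x. Substituting and matching coefficients of each power of x gives A0 = 0, A1 = 1/5, so u_p = x/5.
General solution: u = x/5 + C1*exp(5*x) + C2*x*exp(5*x).
Apply the initial conditions: u(0) = C1 = -3 and u'(0) = 1/5 + C2 + 5*C1 = 0. Solving gives C1 = -3, C2 = 74/5.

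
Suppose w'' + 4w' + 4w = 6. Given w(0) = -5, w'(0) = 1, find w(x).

Characteristic equation r² + 4r + 4 = 0 has discriminant (4)² - 4·(4) = 0, so r = -2 is a repeated root.
Hence w_h = (C1 + C2*x)*exp(-2*x).
For the particular solution try w_p = A0. Substituting and matching coefficients of each power of x gives A0 = 3/2, so w_p = 3/2.
General solution: w = 3/2 + C1*exp(-2*x) + C2*x*exp(-2*x).
Apply the initial conditions: w(0) = 3/2 + C1 = -5 and w'(0) = C2 - 2*C1 = 1. Solving gives C1 = -13/2, C2 = -12.

w = 3/2 - 13*exp(-2*x)/2 - 12*x*exp(-2*x)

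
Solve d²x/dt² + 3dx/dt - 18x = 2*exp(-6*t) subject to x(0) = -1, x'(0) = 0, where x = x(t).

Characteristic equation r² + 3r - 18 = 0 factors as (r - 3)(r + 6) = 0, so r = 3, -6.
Hence x_h = C1*exp(3*t) + C2*exp(-6*t).
Since exp(-6*t) solves the homogeneous equation (r = -6 is a root of multiplicity 1), multiply the trial by t. Try x_p = A*t*exp(-6*t). Substituting into the equation and dividing by exp(-6*t) gives A = -2/9, so x_p = -2*t*exp(-6*t)/9.
General solution: x = C1*exp(3*t) + C2*exp(-6*t) - 2*t*exp(-6*t)/9.
Apply the initial conditions: x(0) = C1 + C2 = -1 and x'(0) = -2/9 - 6*C2 + 3*C1 = 0. Solving gives C1 = -52/81, C2 = -29/81.

x = -52*exp(3*t)/81 - 29*exp(-6*t)/81 - 2*t*exp(-6*t)/9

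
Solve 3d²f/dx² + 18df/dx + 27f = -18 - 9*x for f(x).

f = -4/9 - x/3 + C1*exp(-3*x) + C2*x*exp(-3*x)

Divide through by 3: f'' + 6f' + 9f = -6 - 3*x.
Characteristic equation r² + 6r + 9 = 0 has discriminant (6)² - 4·(9) = 0, so r = -3 is a repeated root.
Hence f_h = (C1 + C2*x)*exp(-3*x).
For the particular solution try f_p = A0 + A1*x. Substituting and matching coefficients of each power of x gives A0 = -4/9, A1 = -1/3, so f_p = -4/9 - x/3.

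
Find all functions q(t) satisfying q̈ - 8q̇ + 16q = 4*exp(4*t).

q = C1*exp(4*t) + 2*t**2*exp(4*t) + C2*t*exp(4*t)

Characteristic equation r² - 8r + 16 = 0 has discriminant (-8)² - 4·(16) = 0, so r = 4 is a repeated root.
Hence q_h = (C1 + C2*t)*exp(4*t).
Since exp(4*t) solves the homogeneous equation (r = 4 is a root of multiplicity 2), multiply the trial by t^2. Try q_p = A*t^2*exp(4*t). Substituting into the equation and dividing by exp(4*t) gives A = 2, so q_p = 2*t^2*exp(4*t).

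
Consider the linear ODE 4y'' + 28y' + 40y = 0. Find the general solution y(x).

Divide through by 4: y'' + 7y' + 10y = 0.
Characteristic equation r² + 7r + 10 = 0 factors as (r + 5)(r + 2) = 0, so r = -5, -2.
Hence y_h = C1*exp(-5*x) + C2*exp(-2*x).

y = C1*exp(-5*x) + C2*exp(-2*x)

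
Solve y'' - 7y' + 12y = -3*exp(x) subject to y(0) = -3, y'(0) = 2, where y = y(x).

Characteristic equation r² - 7r + 12 = 0 factors as (r - 4)(r - 3) = 0, so r = 4, 3.
Hence y_h = C1*exp(4*x) + C2*exp(3*x).
Try y_p = A*exp(x). Substituting into the equation and dividing by exp(x) gives A = -1/2, so y_p = -exp(x)/2.
General solution: y = -exp(x)/2 + C1*exp(4*x) + C2*exp(3*x).
Apply the initial conditions: y(0) = -1/2 + C1 + C2 = -3 and y'(0) = -1/2 + 3*C2 + 4*C1 = 2. Solving gives C1 = 10, C2 = -25/2.

y = 10*exp(4*x) - 25*exp(3*x)/2 - exp(x)/2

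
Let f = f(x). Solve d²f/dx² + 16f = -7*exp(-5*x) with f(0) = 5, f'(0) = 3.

f = -7*exp(-5*x)/41 + 22*sin(4*x)/41 + 212*cos(4*x)/41

Characteristic equation r² + 16 = 0 has discriminant (0)² - 4·(16) = -64 < 0, so r = ± 4i.
Hence f_h = C1*cos(4*x) + C2*sin(4*x).
Try f_p = A*exp(-5*x). Substituting into the equation and dividing by exp(-5*x) gives A = -7/41, so f_p = -7*exp(-5*x)/41.
General solution: f = -7*exp(-5*x)/41 + C1*cos(4*x) + C2*sin(4*x).
Apply the initial conditions: f(0) = -7/41 + C1 = 5 and f'(0) = 35/41 + 4*C2 = 3. Solving gives C1 = 212/41, C2 = 22/41.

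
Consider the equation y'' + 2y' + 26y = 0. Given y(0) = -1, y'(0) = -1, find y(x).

Characteristic equation r² + 2r + 26 = 0 has discriminant (2)² - 4·(26) = -100 < 0, so r = -1 ± 5i.
Hence y_h = C1*cos(5*x)*exp(-x) + C2*exp(-x)*sin(5*x).
Apply the initial conditions: y(0) = C1 = -1 and y'(0) = -C1 + 5*C2 = -1. Solving gives C1 = -1, C2 = -2/5.

y = -cos(5*x)*exp(-x) - 2*exp(-x)*sin(5*x)/5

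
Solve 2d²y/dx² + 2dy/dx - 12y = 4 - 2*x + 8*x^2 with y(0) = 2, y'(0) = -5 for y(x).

y = -61/108 - 2*x**2/3 - x/18 + 11*exp(2*x)/20 + 272*exp(-3*x)/135

Divide through by 2: y'' + y' - 6y = 2 - x + 4*x^2.
Characteristic equation r² + r - 6 = 0 factors as (r + 3)(r - 2) = 0, so r = -3, 2.
Hence y_h = C1*exp(-3*x) + C2*exp(2*x).
For the particular solution try y_p = A0 + A1*x + A2*x^2. Substituting and matching coefficients of each power of x gives A0 = -61/108, A1 = -1/18, A2 = -2/3, so y_p = -61/108 - 2*x^2/3 - x/18.
General solution: y = -61/108 - 2*x^2/3 - x/18 + C1*exp(-3*x) + C2*exp(2*x).
Apply the initial conditions: y(0) = -61/108 + C1 + C2 = 2 and y'(0) = -1/18 - 3*C1 + 2*C2 = -5. Solving gives C1 = 272/135, C2 = 11/20.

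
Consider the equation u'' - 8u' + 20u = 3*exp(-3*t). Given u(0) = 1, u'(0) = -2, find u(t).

Characteristic equation r² - 8r + 20 = 0 has discriminant (-8)² - 4·(20) = -16 < 0, so r = 4 ± 2i.
Hence u_h = C1*cos(2*t)*exp(4*t) + C2*exp(4*t)*sin(2*t).
Try u_p = A*exp(-3*t). Substituting into the equation and dividing by exp(-3*t) gives A = 3/53, so u_p = 3*exp(-3*t)/53.
General solution: u = 3*exp(-3*t)/53 + C1*cos(2*t)*exp(4*t) + C2*exp(4*t)*sin(2*t).
Apply the initial conditions: u(0) = 3/53 + C1 = 1 and u'(0) = -9/53 + 2*C2 + 4*C1 = -2. Solving gives C1 = 50/53, C2 = -297/106.

u = 3*exp(-3*t)/53 - 297*exp(4*t)*sin(2*t)/106 + 50*cos(2*t)*exp(4*t)/53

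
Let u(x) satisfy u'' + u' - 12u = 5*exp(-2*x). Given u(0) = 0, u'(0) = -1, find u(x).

u = exp(-4*x)/2 - exp(-2*x)/2

Characteristic equation r² + r - 12 = 0 factors as (r + 4)(r - 3) = 0, so r = -4, 3.
Hence u_h = C1*exp(-4*x) + C2*exp(3*x).
Try u_p = A*exp(-2*x). Substituting into the equation and dividing by exp(-2*x) gives A = -1/2, so u_p = -exp(-2*x)/2.
General solution: u = -exp(-2*x)/2 + C1*exp(-4*x) + C2*exp(3*x).
Apply the initial conditions: u(0) = -1/2 + C1 + C2 = 0 and u'(0) = 1 - 4*C1 + 3*C2 = -1. Solving gives C1 = 1/2, C2 = 0.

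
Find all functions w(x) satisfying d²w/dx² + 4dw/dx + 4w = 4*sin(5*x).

w = -84*sin(5*x)/841 - 80*cos(5*x)/841 + C1*exp(-2*x) + C2*x*exp(-2*x)

Characteristic equation r² + 4r + 4 = 0 has discriminant (4)² - 4·(4) = 0, so r = -2 is a repeated root.
Hence w_h = (C1 + C2*x)*exp(-2*x).
Try w_p = A*cos(5*x) + B*sin(5*x). Substituting and equating the coefficients of cos(5x) and sin(5x) gives A = -80/841, B = -84/841, so w_p = -84*sin(5*x)/841 - 80*cos(5*x)/841.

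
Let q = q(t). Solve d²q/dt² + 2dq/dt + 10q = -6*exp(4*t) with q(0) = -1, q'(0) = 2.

Characteristic equation r² + 2r + 10 = 0 has discriminant (2)² - 4·(10) = -36 < 0, so r = -1 ± 3i.
Hence q_h = C1*cos(3*t)*exp(-t) + C2*exp(-t)*sin(3*t).
Try q_p = A*exp(4*t). Substituting into the equation and dividing by exp(4*t) gives A = -3/17, so q_p = -3*exp(4*t)/17.
General solution: q = -3*exp(4*t)/17 + C1*cos(3*t)*exp(-t) + C2*exp(-t)*sin(3*t).
Apply the initial conditions: q(0) = -3/17 + C1 = -1 and q'(0) = -12/17 - C1 + 3*C2 = 2. Solving gives C1 = -14/17, C2 = 32/51.

q = -3*exp(4*t)/17 - 14*cos(3*t)*exp(-t)/17 + 32*exp(-t)*sin(3*t)/51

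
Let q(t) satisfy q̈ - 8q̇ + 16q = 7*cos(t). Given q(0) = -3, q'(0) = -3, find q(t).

q = -972*exp(4*t)/289 - 56*sin(t)/289 + 105*cos(t)/289 + 181*t*exp(4*t)/17

Characteristic equation r² - 8r + 16 = 0 has discriminant (-8)² - 4·(16) = 0, so r = 4 is a repeated root.
Hence q_h = (C1 + C2*t)*exp(4*t).
Try q_p = A*cos(t) + B*sin(t). Substituting and equating the coefficients of cos(t) and sin(t) gives A = 105/289, B = -56/289, so q_p = -56*sin(t)/289 + 105*cos(t)/289.
General solution: q = -56*sin(t)/289 + 105*cos(t)/289 + C1*exp(4*t) + C2*t*exp(4*t).
Apply the initial conditions: q(0) = 105/289 + C1 = -3 and q'(0) = -56/289 + C2 + 4*C1 = -3. Solving gives C1 = -972/289, C2 = 181/17.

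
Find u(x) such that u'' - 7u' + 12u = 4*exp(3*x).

u = C1*exp(3*x) + C2*exp(4*x) - 4*x*exp(3*x)

Characteristic equation r² - 7r + 12 = 0 factors as (r - 3)(r - 4) = 0, so r = 3, 4.
Hence u_h = C1*exp(3*x) + C2*exp(4*x).
Since exp(3*x) solves the homogeneous equation (r = 3 is a root of multiplicity 1), multiply the trial by x. Try u_p = A*x*exp(3*x). Substituting into the equation and dividing by exp(3*x) gives A = -4, so u_p = -4*x*exp(3*x).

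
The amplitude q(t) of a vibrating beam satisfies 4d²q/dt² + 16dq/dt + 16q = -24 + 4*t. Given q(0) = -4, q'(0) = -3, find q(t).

q = -7/4 - 9*exp(-2*t)/4 + t/4 - 31*t*exp(-2*t)/4

Divide through by 4: q'' + 4q' + 4q = -6 + t.
Characteristic equation r² + 4r + 4 = 0 has discriminant (4)² - 4·(4) = 0, so r = -2 is a repeated root.
Hence q_h = (C1 + C2*t)*exp(-2*t).
For the particular solution try q_p = A0 + A1*t. Substituting and matching coefficients of each power of t gives A0 = -7/4, A1 = 1/4, so q_p = -7/4 + t/4.
General solution: q = -7/4 + t/4 + C1*exp(-2*t) + C2*t*exp(-2*t).
Apply the initial conditions: q(0) = -7/4 + C1 = -4 and q'(0) = 1/4 + C2 - 2*C1 = -3. Solving gives C1 = -9/4, C2 = -31/4.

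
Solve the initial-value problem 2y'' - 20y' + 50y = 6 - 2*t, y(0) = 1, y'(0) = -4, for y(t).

y = 13/125 - t/25 + 112*exp(5*t)/125 - 211*t*exp(5*t)/25

Divide through by 2: y'' - 10y' + 25y = 3 - t.
Characteristic equation r² - 10r + 25 = 0 has discriminant (-10)² - 4·(25) = 0, so r = 5 is a repeated root.
Hence y_h = (C1 + C2*t)*exp(5*t).
For the particular solution try y_p = A0 + A1*t. Substituting and matching coefficients of each power of t gives A0 = 13/125, A1 = -1/25, so y_p = 13/125 - t/25.
General solution: y = 13/125 - t/25 + C1*exp(5*t) + C2*t*exp(5*t).
Apply the initial conditions: y(0) = 13/125 + C1 = 1 and y'(0) = -1/25 + C2 + 5*C1 = -4. Solving gives C1 = 112/125, C2 = -211/25.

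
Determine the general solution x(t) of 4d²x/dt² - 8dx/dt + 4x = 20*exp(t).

x = C1*exp(t) + 5*t**2*exp(t)/2 + C2*t*exp(t)

Divide through by 4: x'' - 2x' + x = 5*exp(t).
Characteristic equation r² - 2r + 1 = 0 has discriminant (-2)² - 4·(1) = 0, so r = 1 is a repeated root.
Hence x_h = (C1 + C2*t)*exp(t).
Since exp(t) solves the homogeneous equation (r = 1 is a root of multiplicity 2), multiply the trial by t^2. Try x_p = A*t^2*exp(t). Substituting into the equation and dividing by exp(t) gives A = 5/2, so x_p = 5*t^2*exp(t)/2.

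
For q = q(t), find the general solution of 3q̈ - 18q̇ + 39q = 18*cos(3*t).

Divide through by 3: q'' - 6q' + 13q = 6*cos(3*t).
Characteristic equation r² - 6r + 13 = 0 has discriminant (-6)² - 4·(13) = -16 < 0, so r = 3 ± 2i.
Hence q_h = C1*cos(2*t)*exp(3*t) + C2*exp(3*t)*sin(2*t).
Try q_p = A*cos(3*t) + B*sin(3*t). Substituting and equating the coefficients of cos(3t) and sin(3t) gives A = 6/85, B = -27/85, so q_p = -27*sin(3*t)/85 + 6*cos(3*t)/85.

q = -27*sin(3*t)/85 + 6*cos(3*t)/85 + C1*cos(2*t)*exp(3*t) + C2*exp(3*t)*sin(2*t)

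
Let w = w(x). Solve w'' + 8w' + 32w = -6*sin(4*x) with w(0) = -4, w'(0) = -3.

w = -3*sin(4*x)/40 + 3*cos(4*x)/20 - 193*exp(-4*x)*sin(4*x)/40 - 83*cos(4*x)*exp(-4*x)/20

Characteristic equation r² + 8r + 32 = 0 has discriminant (8)² - 4·(32) = -64 < 0, so r = -4 ± 4i.
Hence w_h = C1*cos(4*x)*exp(-4*x) + C2*exp(-4*x)*sin(4*x).
Try w_p = A*cos(4*x) + B*sin(4*x). Substituting and equating the coefficients of cos(4x) and sin(4x) gives A = 3/20, B = -3/40, so w_p = -3*sin(4*x)/40 + 3*cos(4*x)/20.
General solution: w = -3*sin(4*x)/40 + 3*cos(4*x)/20 + C1*cos(4*x)*exp(-4*x) + C2*exp(-4*x)*sin(4*x).
Apply the initial conditions: w(0) = 3/20 + C1 = -4 and w'(0) = -3/10 - 4*C1 + 4*C2 = -3. Solving gives C1 = -83/20, C2 = -193/40.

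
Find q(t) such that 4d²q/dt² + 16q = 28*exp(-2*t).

q = 7*exp(-2*t)/8 + C1*cos(2*t) + C2*sin(2*t)

Divide through by 4: q'' + 4q = 7*exp(-2*t).
Characteristic equation r² + 4 = 0 has discriminant (0)² - 4·(4) = -16 < 0, so r = ± 2i.
Hence q_h = C1*cos(2*t) + C2*sin(2*t).
Try q_p = A*exp(-2*t). Substituting into the equation and dividing by exp(-2*t) gives A = 7/8, so q_p = 7*exp(-2*t)/8.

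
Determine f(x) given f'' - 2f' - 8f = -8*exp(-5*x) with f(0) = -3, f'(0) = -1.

Characteristic equation r² - 2r - 8 = 0 factors as (r + 2)(r - 4) = 0, so r = -2, 4.
Hence f_h = C1*exp(-2*x) + C2*exp(4*x).
Try f_p = A*exp(-5*x). Substituting into the equation and dividing by exp(-5*x) gives A = -8/27, so f_p = -8*exp(-5*x)/27.
General solution: f = -8*exp(-5*x)/27 + C1*exp(-2*x) + C2*exp(4*x).
Apply the initial conditions: f(0) = -8/27 + C1 + C2 = -3 and f'(0) = 40/27 - 2*C1 + 4*C2 = -1. Solving gives C1 = -25/18, C2 = -71/54.

f = -71*exp(4*x)/54 - 25*exp(-2*x)/18 - 8*exp(-5*x)/27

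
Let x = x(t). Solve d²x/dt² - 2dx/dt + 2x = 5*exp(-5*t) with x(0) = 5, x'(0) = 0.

Characteristic equation r² - 2r + 2 = 0 has discriminant (-2)² - 4·(2) = -4 < 0, so r = 1 ± i.
Hence x_h = C1*cos(t)*exp(t) + C2*exp(t)*sin(t).
Try x_p = A*exp(-5*t). Substituting into the equation and dividing by exp(-5*t) gives A = 5/37, so x_p = 5*exp(-5*t)/37.
General solution: x = 5*exp(-5*t)/37 + C1*cos(t)*exp(t) + C2*exp(t)*sin(t).
Apply the initial conditions: x(0) = 5/37 + C1 = 5 and x'(0) = -25/37 + C1 + C2 = 0. Solving gives C1 = 180/37, C2 = -155/37.

x = 5*exp(-5*t)/37 - 155*exp(t)*sin(t)/37 + 180*cos(t)*exp(t)/37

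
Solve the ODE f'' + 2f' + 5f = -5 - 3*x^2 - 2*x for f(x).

f = -99/125 - 3*x**2/5 + 2*x/25 + C1*cos(2*x)*exp(-x) + C2*exp(-x)*sin(2*x)

Characteristic equation r² + 2r + 5 = 0 has discriminant (2)² - 4·(5) = -16 < 0, so r = -1 ± 2i.
Hence f_h = C1*cos(2*x)*exp(-x) + C2*exp(-x)*sin(2*x).
For the particular solution try f_p = A0 + A1*x + A2*x^2. Substituting and matching coefficients of each power of x gives A0 = -99/125, A1 = 2/25, A2 = -3/5, so f_p = -99/125 - 3*x^2/5 + 2*x/25.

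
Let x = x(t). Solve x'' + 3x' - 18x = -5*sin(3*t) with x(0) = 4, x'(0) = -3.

Characteristic equation r² + 3r - 18 = 0 factors as (r - 3)(r + 6) = 0, so r = 3, -6.
Hence x_h = C1*exp(3*t) + C2*exp(-6*t).
Try x_p = A*cos(3*t) + B*sin(3*t). Substituting and equating the coefficients of cos(3t) and sin(3t) gives A = 1/18, B = 1/6, so x_p = sin(3*t)/6 + cos(3*t)/18.
General solution: x = sin(3*t)/6 + cos(3*t)/18 + C1*exp(3*t) + C2*exp(-6*t).
Apply the initial conditions: x(0) = 1/18 + C1 + C2 = 4 and x'(0) = 1/2 - 6*C2 + 3*C1 = -3. Solving gives C1 = 121/54, C2 = 46/27.

x = sin(3*t)/6 + cos(3*t)/18 + 46*exp(-6*t)/27 + 121*exp(3*t)/54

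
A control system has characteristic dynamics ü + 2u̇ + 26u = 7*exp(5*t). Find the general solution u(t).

Characteristic equation r² + 2r + 26 = 0 has discriminant (2)² - 4·(26) = -100 < 0, so r = -1 ± 5i.
Hence u_h = C1*cos(5*t)*exp(-t) + C2*exp(-t)*sin(5*t).
Try u_p = A*exp(5*t). Substituting into the equation and dividing by exp(5*t) gives A = 7/61, so u_p = 7*exp(5*t)/61.

u = 7*exp(5*t)/61 + C1*cos(5*t)*exp(-t) + C2*exp(-t)*sin(5*t)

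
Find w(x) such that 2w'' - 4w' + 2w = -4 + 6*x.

w = 4 + 3*x + C1*exp(x) + C2*x*exp(x)

Divide through by 2: w'' - 2w' + w = -2 + 3*x.
Characteristic equation r² - 2r + 1 = 0 has discriminant (-2)² - 4·(1) = 0, so r = 1 is a repeated root.
Hence w_h = (C1 + C2*x)*exp(x).
For the particular solution try w_p = A0 + A1*x. Substituting and matching coefficients of each power of x gives A0 = 4, A1 = 3, so w_p = 4 + 3*x.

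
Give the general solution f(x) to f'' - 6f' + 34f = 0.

f = C1*cos(5*x)*exp(3*x) + C2*exp(3*x)*sin(5*x)

Characteristic equation r² - 6r + 34 = 0 has discriminant (-6)² - 4·(34) = -100 < 0, so r = 3 ± 5i.
Hence f_h = C1*cos(5*x)*exp(3*x) + C2*exp(3*x)*sin(5*x).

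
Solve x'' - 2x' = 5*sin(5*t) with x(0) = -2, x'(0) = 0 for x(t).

Characteristic equation r² - 2r = 0 factors as (r - 2)r = 0, so r = 2, 0.
Hence x_h = C1*exp(2*t) + C2.
Try x_p = A*cos(5*t) + B*sin(5*t). Substituting and equating the coefficients of cos(5t) and sin(5t) gives A = 2/29, B = -5/29, so x_p = -5*sin(5*t)/29 + 2*cos(5*t)/29.
General solution: x = C2 - 5*sin(5*t)/29 + 2*cos(5*t)/29 + C1*exp(2*t).
Apply the initial conditions: x(0) = 2/29 + C1 + C2 = -2 and x'(0) = -25/29 + 2*C1 = 0. Solving gives C1 = 25/58, C2 = -5/2.

x = -5/2 - 5*sin(5*t)/29 + 2*cos(5*t)/29 + 25*exp(2*t)/58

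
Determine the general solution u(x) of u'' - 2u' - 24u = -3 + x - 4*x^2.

Characteristic equation r² - 2r - 24 = 0 factors as (r - 6)(r + 4) = 0, so r = 6, -4.
Hence u_h = C1*exp(6*x) + C2*exp(-4*x).
For the particular solution try u_p = A0 + A1*x + A2*x^2. Substituting and matching coefficients of each power of x gives A0 = 125/864, A1 = -5/72, A2 = 1/6, so u_p = 125/864 - 5*x/72 + x^2/6.

u = 125/864 - 5*x/72 + x**2/6 + C1*exp(6*x) + C2*exp(-4*x)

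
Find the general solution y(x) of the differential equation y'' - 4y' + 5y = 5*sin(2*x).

Characteristic equation r² - 4r + 5 = 0 has discriminant (-4)² - 4·(5) = -4 < 0, so r = 2 ± i.
Hence y_h = C1*cos(x)*exp(2*x) + C2*exp(2*x)*sin(x).
Try y_p = A*cos(2*x) + B*sin(2*x). Substituting and equating the coefficients of cos(2x) and sin(2x) gives A = 8/13, B = 1/13, so y_p = sin(2*x)/13 + 8*cos(2*x)/13.

y = sin(2*x)/13 + 8*cos(2*x)/13 + C1*cos(x)*exp(2*x) + C2*exp(2*x)*sin(x)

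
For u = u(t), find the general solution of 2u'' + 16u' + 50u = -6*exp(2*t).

u = -exp(2*t)/15 + C1*cos(3*t)*exp(-4*t) + C2*exp(-4*t)*sin(3*t)

Divide through by 2: u'' + 8u' + 25u = -3*exp(2*t).
Characteristic equation r² + 8r + 25 = 0 has discriminant (8)² - 4·(25) = -36 < 0, so r = -4 ± 3i.
Hence u_h = C1*cos(3*t)*exp(-4*t) + C2*exp(-4*t)*sin(3*t).
Try u_p = A*exp(2*t). Substituting into the equation and dividing by exp(2*t) gives A = -1/15, so u_p = -exp(2*t)/15.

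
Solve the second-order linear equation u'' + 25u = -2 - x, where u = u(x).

Characteristic equation r² + 25 = 0 has discriminant (0)² - 4·(25) = -100 < 0, so r = ± 5i.
Hence u_h = C1*cos(5*x) + C2*sin(5*x).
For the particular solution try u_p = A0 + A1*x. Substituting and matching coefficients of each power of x gives A0 = -2/25, A1 = -1/25, so u_p = -2/25 - x/25.

u = -2/25 - x/25 + C1*cos(5*x) + C2*sin(5*x)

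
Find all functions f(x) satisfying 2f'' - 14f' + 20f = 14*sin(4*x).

f = -21*sin(4*x)/410 + 49*cos(4*x)/205 + C1*exp(2*x) + C2*exp(5*x)

Divide through by 2: f'' - 7f' + 10f = 7*sin(4*x).
Characteristic equation r² - 7r + 10 = 0 factors as (r - 2)(r - 5) = 0, so r = 2, 5.
Hence f_h = C1*exp(2*x) + C2*exp(5*x).
Try f_p = A*cos(4*x) + B*sin(4*x). Substituting and equating the coefficients of cos(4x) and sin(4x) gives A = 49/205, B = -21/410, so f_p = -21*sin(4*x)/410 + 49*cos(4*x)/205.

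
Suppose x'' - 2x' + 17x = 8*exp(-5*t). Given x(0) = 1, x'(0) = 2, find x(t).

Characteristic equation r² - 2r + 17 = 0 has discriminant (-2)² - 4·(17) = -64 < 0, so r = 1 ± 4i.
Hence x_h = C1*cos(4*t)*exp(t) + C2*exp(t)*sin(4*t).
Try x_p = A*exp(-5*t). Substituting into the equation and dividing by exp(-5*t) gives A = 2/13, so x_p = 2*exp(-5*t)/13.
General solution: x = 2*exp(-5*t)/13 + C1*cos(4*t)*exp(t) + C2*exp(t)*sin(4*t).
Apply the initial conditions: x(0) = 2/13 + C1 = 1 and x'(0) = -10/13 + C1 + 4*C2 = 2. Solving gives C1 = 11/13, C2 = 25/52.

x = 2*exp(-5*t)/13 + 11*cos(4*t)*exp(t)/13 + 25*exp(t)*sin(4*t)/52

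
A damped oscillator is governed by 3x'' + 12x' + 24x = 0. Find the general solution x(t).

x = C1*cos(2*t)*exp(-2*t) + C2*exp(-2*t)*sin(2*t)

Divide through by 3: x'' + 4x' + 8x = 0.
Characteristic equation r² + 4r + 8 = 0 has discriminant (4)² - 4·(8) = -16 < 0, so r = -2 ± 2i.
Hence x_h = C1*cos(2*t)*exp(-2*t) + C2*exp(-2*t)*sin(2*t).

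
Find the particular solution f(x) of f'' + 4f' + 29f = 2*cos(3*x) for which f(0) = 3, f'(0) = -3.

f = 3*sin(3*x)/68 + 5*cos(3*x)/68 + 37*exp(-2*x)*sin(5*x)/68 + 199*cos(5*x)*exp(-2*x)/68

Characteristic equation r² + 4r + 29 = 0 has discriminant (4)² - 4·(29) = -100 < 0, so r = -2 ± 5i.
Hence f_h = C1*cos(5*x)*exp(-2*x) + C2*exp(-2*x)*sin(5*x).
Try f_p = A*cos(3*x) + B*sin(3*x). Substituting and equating the coefficients of cos(3x) and sin(3x) gives A = 5/68, B = 3/68, so f_p = 3*sin(3*x)/68 + 5*cos(3*x)/68.
General solution: f = 3*sin(3*x)/68 + 5*cos(3*x)/68 + C1*cos(5*x)*exp(-2*x) + C2*exp(-2*x)*sin(5*x).
Apply the initial conditions: f(0) = 5/68 + C1 = 3 and f'(0) = 9/68 - 2*C1 + 5*C2 = -3. Solving gives C1 = 199/68, C2 = 37/68.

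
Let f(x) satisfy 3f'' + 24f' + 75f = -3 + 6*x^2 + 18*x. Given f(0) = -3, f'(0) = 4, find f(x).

Divide through by 3: f'' + 8f' + 25f = -1 + 2*x^2 + 6*x.
Characteristic equation r² + 8r + 25 = 0 has discriminant (8)² - 4·(25) = -36 < 0, so r = -4 ± 3i.
Hence f_h = C1*cos(3*x)*exp(-4*x) + C2*exp(-4*x)*sin(3*x).
For the particular solution try f_p = A0 + A1*x + A2*x^2. Substituting and matching coefficients of each power of x gives A0 = -1669/15625, A1 = 118/625, A2 = 2/25, so f_p = -1669/15625 + 2*x^2/25 + 118*x/625.
General solution: f = -1669/15625 + 2*x^2/25 + 118*x/625 + C1*cos(3*x)*exp(-4*x) + C2*exp(-4*x)*sin(3*x).
Apply the initial conditions: f(0) = -1669/15625 + C1 = -3 and f'(0) = 118/625 - 4*C1 + 3*C2 = 4. Solving gives C1 = -45206/15625, C2 = -121274/46875.

f = -1669/15625 + 2*x**2/25 + 118*x/625 - 121274*exp(-4*x)*sin(3*x)/46875 - 45206*cos(3*x)*exp(-4*x)/15625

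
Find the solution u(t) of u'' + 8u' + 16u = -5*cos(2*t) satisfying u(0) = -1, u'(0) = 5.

Characteristic equation r² + 8r + 16 = 0 has discriminant (8)² - 4·(16) = 0, so r = -4 is a repeated root.
Hence u_h = (C1 + C2*t)*exp(-4*t).
Try u_p = A*cos(2*t) + B*sin(2*t). Substituting and equating the coefficients of cos(2t) and sin(2t) gives A = -3/20, B = -1/5, so u_p = -3*cos(2*t)/20 - sin(2*t)/5.
General solution: u = -3*cos(2*t)/20 - sin(2*t)/5 + C1*exp(-4*t) + C2*t*exp(-4*t).
Apply the initial conditions: u(0) = -3/20 + C1 = -1 and u'(0) = -2/5 + C2 - 4*C1 = 5. Solving gives C1 = -17/20, C2 = 2.

u = -17*exp(-4*t)/20 - 3*cos(2*t)/20 - sin(2*t)/5 + 2*t*exp(-4*t)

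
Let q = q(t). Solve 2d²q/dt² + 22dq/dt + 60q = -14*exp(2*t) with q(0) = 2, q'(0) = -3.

Divide through by 2: q'' + 11q' + 30q = -7*exp(2*t).
Characteristic equation r² + 11r + 30 = 0 factors as (r + 6)(r + 5) = 0, so r = -6, -5.
Hence q_h = C1*exp(-6*t) + C2*exp(-5*t).
Try q_p = A*exp(2*t). Substituting into the equation and dividing by exp(2*t) gives A = -1/8, so q_p = -exp(2*t)/8.
General solution: q = -exp(2*t)/8 + C1*exp(-6*t) + C2*exp(-5*t).
Apply the initial conditions: q(0) = -1/8 + C1 + C2 = 2 and q'(0) = -1/4 - 6*C1 - 5*C2 = -3. Solving gives C1 = -63/8, C2 = 10.

q = 10*exp(-5*t) - 63*exp(-6*t)/8 - exp(2*t)/8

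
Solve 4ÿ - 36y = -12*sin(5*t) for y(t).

Divide through by 4: y'' - 9y = -3*sin(5*t).
Characteristic equation r² - 9 = 0 factors as (r + 3)(r - 3) = 0, so r = -3, 3.
Hence y_h = C1*exp(-3*t) + C2*exp(3*t).
Try y_p = A*cos(5*t) + B*sin(5*t). Substituting and equating the coefficients of cos(5t) and sin(5t) gives A = 0, B = 3/34, so y_p = 3*sin(5*t)/34.

y = 3*sin(5*t)/34 + C1*exp(-3*t) + C2*exp(3*t)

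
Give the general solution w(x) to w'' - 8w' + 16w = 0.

Characteristic equation r² - 8r + 16 = 0 has discriminant (-8)² - 4·(16) = 0, so r = 4 is a repeated root.
Hence w_h = (C1 + C2*x)*exp(4*x).

w = C1*exp(4*x) + C2*x*exp(4*x)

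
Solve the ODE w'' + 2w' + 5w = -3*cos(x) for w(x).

w = -3*cos(x)/5 - 3*sin(x)/10 + C1*cos(2*x)*exp(-x) + C2*exp(-x)*sin(2*x)

Characteristic equation r² + 2r + 5 = 0 has discriminant (2)² - 4·(5) = -16 < 0, so r = -1 ± 2i.
Hence w_h = C1*cos(2*x)*exp(-x) + C2*exp(-x)*sin(2*x).
Try w_p = A*cos(x) + B*sin(x). Substituting and equating the coefficients of cos(x) and sin(x) gives A = -3/5, B = -3/10, so w_p = -3*cos(x)/5 - 3*sin(x)/10.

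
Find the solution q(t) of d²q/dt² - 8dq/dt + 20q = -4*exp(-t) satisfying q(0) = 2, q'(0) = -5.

q = -4*exp(-t)/29 - 397*exp(4*t)*sin(2*t)/58 + 62*cos(2*t)*exp(4*t)/29

Characteristic equation r² - 8r + 20 = 0 has discriminant (-8)² - 4·(20) = -16 < 0, so r = 4 ± 2i.
Hence q_h = C1*cos(2*t)*exp(4*t) + C2*exp(4*t)*sin(2*t).
Try q_p = A*exp(-t). Substituting into the equation and dividing by exp(-t) gives A = -4/29, so q_p = -4*exp(-t)/29.
General solution: q = -4*exp(-t)/29 + C1*cos(2*t)*exp(4*t) + C2*exp(4*t)*sin(2*t).
Apply the initial conditions: q(0) = -4/29 + C1 = 2 and q'(0) = 4/29 + 2*C2 + 4*C1 = -5. Solving gives C1 = 62/29, C2 = -397/58.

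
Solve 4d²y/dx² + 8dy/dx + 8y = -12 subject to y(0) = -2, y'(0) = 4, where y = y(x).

Divide through by 4: y'' + 2y' + 2y = -3.
Characteristic equation r² + 2r + 2 = 0 has discriminant (2)² - 4·(2) = -4 < 0, so r = -1 ± i.
Hence y_h = C1*cos(x)*exp(-x) + C2*exp(-x)*sin(x).
For the particular solution try y_p = A0. Substituting and matching coefficients of each power of x gives A0 = -3/2, so y_p = -3/2.
General solution: y = -3/2 + C1*cos(x)*exp(-x) + C2*exp(-x)*sin(x).
Apply the initial conditions: y(0) = -3/2 + C1 = -2 and y'(0) = C2 - C1 = 4. Solving gives C1 = -1/2, C2 = 7/2.

y = -3/2 - cos(x)*exp(-x)/2 + 7*exp(-x)*sin(x)/2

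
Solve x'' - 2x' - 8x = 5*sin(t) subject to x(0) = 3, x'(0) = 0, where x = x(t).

x = -9*sin(t)/17 + 2*cos(t)/17 + 11*exp(-2*t)/6 + 107*exp(4*t)/102

Characteristic equation r² - 2r - 8 = 0 factors as (r + 2)(r - 4) = 0, so r = -2, 4.
Hence x_h = C1*exp(-2*t) + C2*exp(4*t).
Try x_p = A*cos(t) + B*sin(t). Substituting and equating the coefficients of cos(t) and sin(t) gives A = 2/17, B = -9/17, so x_p = -9*sin(t)/17 + 2*cos(t)/17.
General solution: x = -9*sin(t)/17 + 2*cos(t)/17 + C1*exp(-2*t) + C2*exp(4*t).
Apply the initial conditions: x(0) = 2/17 + C1 + C2 = 3 and x'(0) = -9/17 - 2*C1 + 4*C2 = 0. Solving gives C1 = 11/6, C2 = 107/102.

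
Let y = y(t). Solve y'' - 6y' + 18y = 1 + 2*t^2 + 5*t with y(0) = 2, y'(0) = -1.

y = 13/81 + t**2/9 + 19*t/54 - 371*exp(3*t)*sin(3*t)/162 + 149*cos(3*t)*exp(3*t)/81

Characteristic equation r² - 6r + 18 = 0 has discriminant (-6)² - 4·(18) = -36 < 0, so r = 3 ± 3i.
Hence y_h = C1*cos(3*t)*exp(3*t) + C2*exp(3*t)*sin(3*t).
For the particular solution try y_p = A0 + A1*t + A2*t^2. Substituting and matching coefficients of each power of t gives A0 = 13/81, A1 = 19/54, A2 = 1/9, so y_p = 13/81 + t^2/9 + 19*t/54.
General solution: y = 13/81 + t^2/9 + 19*t/54 + C1*cos(3*t)*exp(3*t) + C2*exp(3*t)*sin(3*t).
Apply the initial conditions: y(0) = 13/81 + C1 = 2 and y'(0) = 19/54 + 3*C1 + 3*C2 = -1. Solving gives C1 = 149/81, C2 = -371/162.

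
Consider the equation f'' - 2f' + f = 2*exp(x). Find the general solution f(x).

f = C1*exp(x) + x**2*exp(x) + C2*x*exp(x)

Characteristic equation r² - 2r + 1 = 0 has discriminant (-2)² - 4·(1) = 0, so r = 1 is a repeated root.
Hence f_h = (C1 + C2*x)*exp(x).
Since exp(x) solves the homogeneous equation (r = 1 is a root of multiplicity 2), multiply the trial by x^2. Try f_p = A*x^2*exp(x). Substituting into the equation and dividing by exp(x) gives A = 1, so f_p = x^2*exp(x).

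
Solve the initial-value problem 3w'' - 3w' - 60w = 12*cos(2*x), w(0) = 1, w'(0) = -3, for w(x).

Divide through by 3: w'' - w' - 20w = 4*cos(2*x).
Characteristic equation r² - r - 20 = 0 factors as (r - 5)(r + 4) = 0, so r = 5, -4.
Hence w_h = C1*exp(5*x) + C2*exp(-4*x).
Try w_p = A*cos(2*x) + B*sin(2*x). Substituting and equating the coefficients of cos(2x) and sin(2x) gives A = -24/145, B = -2/145, so w_p = -24*cos(2*x)/145 - 2*sin(2*x)/145.
General solution: w = -24*cos(2*x)/145 - 2*sin(2*x)/145 + C1*exp(5*x) + C2*exp(-4*x).
Apply the initial conditions: w(0) = -24/145 + C1 + C2 = 1 and w'(0) = -4/145 - 4*C2 + 5*C1 = -3. Solving gives C1 = 49/261, C2 = 44/45.

w = -24*cos(2*x)/145 - 2*sin(2*x)/145 + 44*exp(-4*x)/45 + 49*exp(5*x)/261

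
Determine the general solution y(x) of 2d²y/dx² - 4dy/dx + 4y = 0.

y = C1*cos(x)*exp(x) + C2*exp(x)*sin(x)

Divide through by 2: y'' - 2y' + 2y = 0.
Characteristic equation r² - 2r + 2 = 0 has discriminant (-2)² - 4·(2) = -4 < 0, so r = 1 ± i.
Hence y_h = C1*cos(x)*exp(x) + C2*exp(x)*sin(x).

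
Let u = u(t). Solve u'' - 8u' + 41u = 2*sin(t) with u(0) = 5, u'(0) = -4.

Characteristic equation r² - 8r + 41 = 0 has discriminant (-8)² - 4·(41) = -100 < 0, so r = 4 ± 5i.
Hence u_h = C1*cos(5*t)*exp(4*t) + C2*exp(4*t)*sin(5*t).
Try u_p = A*cos(t) + B*sin(t). Substituting and equating the coefficients of cos(t) and sin(t) gives A = 1/104, B = 5/104, so u_p = cos(t)/104 + 5*sin(t)/104.
General solution: u = cos(t)/104 + 5*sin(t)/104 + C1*cos(5*t)*exp(4*t) + C2*exp(4*t)*sin(5*t).
Apply the initial conditions: u(0) = 1/104 + C1 = 5 and u'(0) = 5/104 + 4*C1 + 5*C2 = -4. Solving gives C1 = 519/104, C2 = -2497/520.

u = cos(t)/104 + 5*sin(t)/104 - 2497*exp(4*t)*sin(5*t)/520 + 519*cos(5*t)*exp(4*t)/104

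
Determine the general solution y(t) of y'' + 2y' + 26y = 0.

Characteristic equation r² + 2r + 26 = 0 has discriminant (2)² - 4·(26) = -100 < 0, so r = -1 ± 5i.
Hence y_h = C1*cos(5*t)*exp(-t) + C2*exp(-t)*sin(5*t).

y = C1*cos(5*t)*exp(-t) + C2*exp(-t)*sin(5*t)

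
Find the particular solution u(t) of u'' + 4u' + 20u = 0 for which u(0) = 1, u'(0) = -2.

Characteristic equation r² + 4r + 20 = 0 has discriminant (4)² - 4·(20) = -64 < 0, so r = -2 ± 4i.
Hence u_h = C1*cos(4*t)*exp(-2*t) + C2*exp(-2*t)*sin(4*t).
Apply the initial conditions: u(0) = C1 = 1 and u'(0) = -2*C1 + 4*C2 = -2. Solving gives C1 = 1, C2 = 0.

u = cos(4*t)*exp(-2*t)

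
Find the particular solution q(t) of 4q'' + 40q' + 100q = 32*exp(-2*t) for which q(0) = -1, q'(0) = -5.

Divide through by 4: q'' + 10q' + 25q = 8*exp(-2*t).
Characteristic equation r² + 10r + 25 = 0 has discriminant (10)² - 4·(25) = 0, so r = -5 is a repeated root.
Hence q_h = (C1 + C2*t)*exp(-5*t).
Try q_p = A*exp(-2*t). Substituting into the equation and dividing by exp(-2*t) gives A = 8/9, so q_p = 8*exp(-2*t)/9.
General solution: q = 8*exp(-2*t)/9 + C1*exp(-5*t) + C2*t*exp(-5*t).
Apply the initial conditions: q(0) = 8/9 + C1 = -1 and q'(0) = -16/9 + C2 - 5*C1 = -5. Solving gives C1 = -17/9, C2 = -38/3.

q = -17*exp(-5*t)/9 + 8*exp(-2*t)/9 - 38*t*exp(-5*t)/3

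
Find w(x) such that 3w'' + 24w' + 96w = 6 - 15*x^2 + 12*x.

w = 11/512 - 5*x**2/32 + 13*x/64 + C1*cos(4*x)*exp(-4*x) + C2*exp(-4*x)*sin(4*x)

Divide through by 3: w'' + 8w' + 32w = 2 - 5*x^2 + 4*x.
Characteristic equation r² + 8r + 32 = 0 has discriminant (8)² - 4·(32) = -64 < 0, so r = -4 ± 4i.
Hence w_h = C1*cos(4*x)*exp(-4*x) + C2*exp(-4*x)*sin(4*x).
For the particular solution try w_p = A0 + A1*x + A2*x^2. Substituting and matching coefficients of each power of x gives A0 = 11/512, A1 = 13/64, A2 = -5/32, so w_p = 11/512 - 5*x^2/32 + 13*x/64.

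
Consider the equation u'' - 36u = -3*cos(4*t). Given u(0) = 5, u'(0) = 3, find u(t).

u = 3*cos(4*t)/52 + 231*exp(-6*t)/104 + 283*exp(6*t)/104

Characteristic equation r² - 36 = 0 factors as (r + 6)(r - 6) = 0, so r = -6, 6.
Hence u_h = C1*exp(-6*t) + C2*exp(6*t).
Try u_p = A*cos(4*t) + B*sin(4*t). Substituting and equating the coefficients of cos(4t) and sin(4t) gives A = 3/52, B = 0, so u_p = 3*cos(4*t)/52.
General solution: u = 3*cos(4*t)/52 + C1*exp(-6*t) + C2*exp(6*t).
Apply the initial conditions: u(0) = 3/52 + C1 + C2 = 5 and u'(0) = -6*C1 + 6*C2 = 3. Solving gives C1 = 231/104, C2 = 283/104.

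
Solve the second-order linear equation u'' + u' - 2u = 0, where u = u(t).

u = C1*exp(t) + C2*exp(-2*t)

Characteristic equation r² + r - 2 = 0 factors as (r - 1)(r + 2) = 0, so r = 1, -2.
Hence u_h = C1*exp(t) + C2*exp(-2*t).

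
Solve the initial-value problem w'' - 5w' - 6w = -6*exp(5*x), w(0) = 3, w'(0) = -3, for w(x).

Characteristic equation r² - 5r - 6 = 0 factors as (r - 6)(r + 1) = 0, so r = 6, -1.
Hence w_h = C1*exp(6*x) + C2*exp(-x).
Try w_p = A*exp(5*x). Substituting into the equation and dividing by exp(5*x) gives A = 1, so w_p = exp(5*x).
General solution: w = C1*exp(6*x) + C2*exp(-x) + exp(5*x).
Apply the initial conditions: w(0) = 1 + C1 + C2 = 3 and w'(0) = 5 - C2 + 6*C1 = -3. Solving gives C1 = -6/7, C2 = 20/7.

w = -6*exp(6*x)/7 + 20*exp(-x)/7 + exp(5*x)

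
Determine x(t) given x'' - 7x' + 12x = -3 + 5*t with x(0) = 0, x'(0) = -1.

x = -1/144 - 23*exp(4*t)/16 + 5*t/12 + 13*exp(3*t)/9

Characteristic equation r² - 7r + 12 = 0 factors as (r - 4)(r - 3) = 0, so r = 4, 3.
Hence x_h = C1*exp(4*t) + C2*exp(3*t).
For the particular solution try x_p = A0 + A1*t. Substituting and matching coefficients of each power of t gives A0 = -1/144, A1 = 5/12, so x_p = -1/144 + 5*t/12.
General solution: x = -1/144 + 5*t/12 + C1*exp(4*t) + C2*exp(3*t).
Apply the initial conditions: x(0) = -1/144 + C1 + C2 = 0 and x'(0) = 5/12 + 3*C2 + 4*C1 = -1. Solving gives C1 = -23/16, C2 = 13/9.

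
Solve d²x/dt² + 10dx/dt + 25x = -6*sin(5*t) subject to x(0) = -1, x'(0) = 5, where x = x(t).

x = -28*exp(-5*t)/25 + 3*cos(5*t)/25 - 3*t*exp(-5*t)/5

Characteristic equation r² + 10r + 25 = 0 has discriminant (10)² - 4·(25) = 0, so r = -5 is a repeated root.
Hence x_h = (C1 + C2*t)*exp(-5*t).
Try x_p = A*cos(5*t) + B*sin(5*t). Substituting and equating the coefficients of cos(5t) and sin(5t) gives A = 3/25, B = 0, so x_p = 3*cos(5*t)/25.
General solution: x = 3*cos(5*t)/25 + C1*exp(-5*t) + C2*t*exp(-5*t).
Apply the initial conditions: x(0) = 3/25 + C1 = -1 and x'(0) = C2 - 5*C1 = 5. Solving gives C1 = -28/25, C2 = -3/5.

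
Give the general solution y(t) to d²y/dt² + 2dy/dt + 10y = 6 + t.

Characteristic equation r² + 2r + 10 = 0 has discriminant (2)² - 4·(10) = -36 < 0, so r = -1 ± 3i.
Hence y_h = C1*cos(3*t)*exp(-t) + C2*exp(-t)*sin(3*t).
For the particular solution try y_p = A0 + A1*t. Substituting and matching coefficients of each power of t gives A0 = 29/50, A1 = 1/10, so y_p = 29/50 + t/10.

y = 29/50 + t/10 + C1*cos(3*t)*exp(-t) + C2*exp(-t)*sin(3*t)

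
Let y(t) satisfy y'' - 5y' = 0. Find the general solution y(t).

y = C2 + C1*exp(5*t)

Characteristic equation r² - 5r = 0 factors as (r - 5)r = 0, so r = 5, 0.
Hence y_h = C1*exp(5*t) + C2.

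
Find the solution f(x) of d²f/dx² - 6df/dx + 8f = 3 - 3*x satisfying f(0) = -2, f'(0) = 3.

Characteristic equation r² - 6r + 8 = 0 factors as (r - 4)(r - 2) = 0, so r = 4, 2.
Hence f_h = C1*exp(4*x) + C2*exp(2*x).
For the particular solution try f_p = A0 + A1*x. Substituting and matching coefficients of each power of x gives A0 = 3/32, A1 = -3/8, so f_p = 3/32 - 3*x/8.
General solution: f = 3/32 - 3*x/8 + C1*exp(4*x) + C2*exp(2*x).
Apply the initial conditions: f(0) = 3/32 + C1 + C2 = -2 and f'(0) = -3/8 + 2*C2 + 4*C1 = 3. Solving gives C1 = 121/32, C2 = -47/8.

f = 3/32 - 47*exp(2*x)/8 - 3*x/8 + 121*exp(4*x)/32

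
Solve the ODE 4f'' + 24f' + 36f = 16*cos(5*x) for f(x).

f = -16*cos(5*x)/289 + 30*sin(5*x)/289 + C1*exp(-3*x) + C2*x*exp(-3*x)

Divide through by 4: f'' + 6f' + 9f = 4*cos(5*x).
Characteristic equation r² + 6r + 9 = 0 has discriminant (6)² - 4·(9) = 0, so r = -3 is a repeated root.
Hence f_h = (C1 + C2*x)*exp(-3*x).
Try f_p = A*cos(5*x) + B*sin(5*x). Substituting and equating the coefficients of cos(5x) and sin(5x) gives A = -16/289, B = 30/289, so f_p = -16*cos(5*x)/289 + 30*sin(5*x)/289.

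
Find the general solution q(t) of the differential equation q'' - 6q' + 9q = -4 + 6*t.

Characteristic equation r² - 6r + 9 = 0 has discriminant (-6)² - 4·(9) = 0, so r = 3 is a repeated root.
Hence q_h = (C1 + C2*t)*exp(3*t).
For the particular solution try q_p = A0 + A1*t. Substituting and matching coefficients of each power of t gives A0 = 0, A1 = 2/3, so q_p = 2*t/3.

q = 2*t/3 + C1*exp(3*t) + C2*t*exp(3*t)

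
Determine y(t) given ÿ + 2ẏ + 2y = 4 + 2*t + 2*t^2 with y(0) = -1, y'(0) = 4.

y = 2 + t**2 - t - 3*cos(t)*exp(-t) + 2*exp(-t)*sin(t)

Characteristic equation r² + 2r + 2 = 0 has discriminant (2)² - 4·(2) = -4 < 0, so r = -1 ± i.
Hence y_h = C1*cos(t)*exp(-t) + C2*exp(-t)*sin(t).
For the particular solution try y_p = A0 + A1*t + A2*t^2. Substituting and matching coefficients of each power of t gives A0 = 2, A1 = -1, A2 = 1, so y_p = 2 + t^2 - t.
General solution: y = 2 + t^2 - t + C1*cos(t)*exp(-t) + C2*exp(-t)*sin(t).
Apply the initial conditions: y(0) = 2 + C1 = -1 and y'(0) = -1 + C2 - C1 = 4. Solving gives C1 = -3, C2 = 2.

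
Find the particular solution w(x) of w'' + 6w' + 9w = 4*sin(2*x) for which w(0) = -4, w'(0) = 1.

w = -628*exp(-3*x)/169 - 48*cos(2*x)/169 + 20*sin(2*x)/169 - 135*x*exp(-3*x)/13

Characteristic equation r² + 6r + 9 = 0 has discriminant (6)² - 4·(9) = 0, so r = -3 is a repeated root.
Hence w_h = (C1 + C2*x)*exp(-3*x).
Try w_p = A*cos(2*x) + B*sin(2*x). Substituting and equating the coefficients of cos(2x) and sin(2x) gives A = -48/169, B = 20/169, so w_p = -48*cos(2*x)/169 + 20*sin(2*x)/169.
General solution: w = -48*cos(2*x)/169 + 20*sin(2*x)/169 + C1*exp(-3*x) + C2*x*exp(-3*x).
Apply the initial conditions: w(0) = -48/169 + C1 = -4 and w'(0) = 40/169 + C2 - 3*C1 = 1. Solving gives C1 = -628/169, C2 = -135/13.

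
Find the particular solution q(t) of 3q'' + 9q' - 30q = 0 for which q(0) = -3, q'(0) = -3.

Divide through by 3: q'' + 3q' - 10q = 0.
Characteristic equation r² + 3r - 10 = 0 factors as (r - 2)(r + 5) = 0, so r = 2, -5.
Hence q_h = C1*exp(2*t) + C2*exp(-5*t).
Apply the initial conditions: q(0) = C1 + C2 = -3 and q'(0) = -5*C2 + 2*C1 = -3. Solving gives C1 = -18/7, C2 = -3/7.

q = -18*exp(2*t)/7 - 3*exp(-5*t)/7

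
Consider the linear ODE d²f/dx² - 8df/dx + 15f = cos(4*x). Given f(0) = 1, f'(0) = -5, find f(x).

Characteristic equation r² - 8r + 15 = 0 factors as (r - 5)(r - 3) = 0, so r = 5, 3.
Hence f_h = C1*exp(5*x) + C2*exp(3*x).
Try f_p = A*cos(4*x) + B*sin(4*x). Substituting and equating the coefficients of cos(4x) and sin(4x) gives A = -1/1025, B = -32/1025, so f_p = -32*sin(4*x)/1025 - cos(4*x)/1025.
General solution: f = -32*sin(4*x)/1025 - cos(4*x)/1025 + C1*exp(5*x) + C2*exp(3*x).
Apply the initial conditions: f(0) = -1/1025 + C1 + C2 = 1 and f'(0) = -128/1025 + 3*C2 + 5*C1 = -5. Solving gives C1 = -323/82, C2 = 247/50.

f = -323*exp(5*x)/82 - 32*sin(4*x)/1025 - cos(4*x)/1025 + 247*exp(3*x)/50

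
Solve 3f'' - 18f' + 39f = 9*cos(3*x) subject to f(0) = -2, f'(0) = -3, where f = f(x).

f = -27*sin(3*x)/170 + 3*cos(3*x)/85 - 173*cos(2*x)*exp(3*x)/85 + 609*exp(3*x)*sin(2*x)/340

Divide through by 3: f'' - 6f' + 13f = 3*cos(3*x).
Characteristic equation r² - 6r + 13 = 0 has discriminant (-6)² - 4·(13) = -16 < 0, so r = 3 ± 2i.
Hence f_h = C1*cos(2*x)*exp(3*x) + C2*exp(3*x)*sin(2*x).
Try f_p = A*cos(3*x) + B*sin(3*x). Substituting and equating the coefficients of cos(3x) and sin(3x) gives A = 3/85, B = -27/170, so f_p = -27*sin(3*x)/170 + 3*cos(3*x)/85.
General solution: f = -27*sin(3*x)/170 + 3*cos(3*x)/85 + C1*cos(2*x)*exp(3*x) + C2*exp(3*x)*sin(2*x).
Apply the initial conditions: f(0) = 3/85 + C1 = -2 and f'(0) = -81/170 + 2*C2 + 3*C1 = -3. Solving gives C1 = -173/85, C2 = 609/340.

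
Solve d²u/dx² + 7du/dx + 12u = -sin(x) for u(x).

u = -11*sin(x)/170 + 7*cos(x)/170 + C1*exp(-3*x) + C2*exp(-4*x)

Characteristic equation r² + 7r + 12 = 0 factors as (r + 3)(r + 4) = 0, so r = -3, -4.
Hence u_h = C1*exp(-3*x) + C2*exp(-4*x).
Try u_p = A*cos(x) + B*sin(x). Substituting and equating the coefficients of cos(x) and sin(x) gives A = 7/170, B = -11/170, so u_p = -11*sin(x)/170 + 7*cos(x)/170.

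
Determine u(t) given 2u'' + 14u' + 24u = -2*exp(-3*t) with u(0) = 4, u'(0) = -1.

u = -12*exp(-4*t) + 16*exp(-3*t) - t*exp(-3*t)

Divide through by 2: u'' + 7u' + 12u = -exp(-3*t).
Characteristic equation r² + 7r + 12 = 0 factors as (r + 4)(r + 3) = 0, so r = -4, -3.
Hence u_h = C1*exp(-4*t) + C2*exp(-3*t).
Since exp(-3*t) solves the homogeneous equation (r = -3 is a root of multiplicity 1), multiply the trial by t. Try u_p = A*t*exp(-3*t). Substituting into the equation and dividing by exp(-3*t) gives A = -1, so u_p = -t*exp(-3*t).
General solution: u = C1*exp(-4*t) + C2*exp(-3*t) - t*exp(-3*t).
Apply the initial conditions: u(0) = C1 + C2 = 4 and u'(0) = -1 - 4*C1 - 3*C2 = -1. Solving gives C1 = -12, C2 = 16.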